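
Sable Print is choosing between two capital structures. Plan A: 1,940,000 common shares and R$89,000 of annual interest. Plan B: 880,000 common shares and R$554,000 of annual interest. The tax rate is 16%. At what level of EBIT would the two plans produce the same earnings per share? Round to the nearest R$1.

Set EPS_A = EPS_B: (EBIT − R$89,000)(1 − 0.16) ÷ 1,940,000 = (EBIT − R$554,000)(1 − 0.16) ÷ 880,000.
Cancelling (1 − t) and cross-multiplying: 880,000·(EBIT − 89,000) = 1,940,000·(EBIT − 554,000).
EBIT × (1,940,000 − 880,000) = 554,000 × 1,940,000 − 89,000 × 880,000 = 996,440,000,000, so EBIT = 996,440,000,000 ÷ 1,060,000 = 940,037.74.

R$940,038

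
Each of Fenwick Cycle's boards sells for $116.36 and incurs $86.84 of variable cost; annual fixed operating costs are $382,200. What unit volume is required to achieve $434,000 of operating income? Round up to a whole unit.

Each unit contributes $116.36 − $86.84 = $29.52.
Units = (FC + target) / CM = ($382,200 + $434,000) / $29.52 = 27,649.05, so 27,650 boards.

27,650 boards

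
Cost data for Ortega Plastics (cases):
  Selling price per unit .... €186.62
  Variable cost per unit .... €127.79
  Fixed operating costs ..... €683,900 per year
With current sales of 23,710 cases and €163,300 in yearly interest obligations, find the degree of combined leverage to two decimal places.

2.55

At 23,710 units, contribution = 23,710 × €58.83 = €1,394,859.30.
Subtracting fixed costs: EBIT = €1,394,859.30 − €683,900 = €710,959.30. Interest = €163,300.00.
DOL = €1,394,859.30 ÷ €710,959.30 = 1.9619; DFL = €710,959.30 ÷ €547,659.30 = 1.2982.
Combined leverage = 1.9619 × 1.2982 = 2.5469.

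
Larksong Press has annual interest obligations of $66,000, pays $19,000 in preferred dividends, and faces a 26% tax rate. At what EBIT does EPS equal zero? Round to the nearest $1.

Grossing the preferred dividend up to pre-tax terms: $19,000 / (1 − 0.26) = $25,675.68.
Financial break-even EBIT = interest + D_p ÷ (1 − t) = $66,000 + $25,675.68 = $91,675.68.

$91,676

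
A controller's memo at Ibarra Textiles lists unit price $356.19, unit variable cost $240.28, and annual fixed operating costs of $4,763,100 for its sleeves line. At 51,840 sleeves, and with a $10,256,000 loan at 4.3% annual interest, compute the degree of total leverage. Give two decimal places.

7.47

Contribution at this volume is 51,840 × $115.91 = $6,008,774.40.
EBIT = $6,008,774.40 − $4,763,100 = $1,245,674.40. Interest = $441,008.00, so EBIT − I = $804,666.40.
Degree of total leverage = total CM / (EBIT − interest) = $6,008,774.40 / $804,666.40 = 7.4674.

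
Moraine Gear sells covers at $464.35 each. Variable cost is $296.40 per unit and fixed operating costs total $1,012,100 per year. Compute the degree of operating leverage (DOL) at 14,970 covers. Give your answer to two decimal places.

1.67

At 14,970 units, contribution = 14,970 × $167.95 = $2,514,211.50.
EBIT = $2,514,211.50 − $1,012,100 = $1,502,111.50.
So DOL = total CM / EBIT = $2,514,211.50 / $1,502,111.50 = 1.6738.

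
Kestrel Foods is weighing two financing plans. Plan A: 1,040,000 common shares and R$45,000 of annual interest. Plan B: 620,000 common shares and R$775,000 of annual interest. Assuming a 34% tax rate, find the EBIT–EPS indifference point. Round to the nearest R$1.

Set EPS_A = EPS_B: (EBIT − R$45,000)(1 − 0.34) ÷ 1,040,000 = (EBIT − R$775,000)(1 − 0.34) ÷ 620,000.
Cancelling (1 − t) and cross-multiplying: 620,000·(EBIT − 45,000) = 1,040,000·(EBIT − 775,000).
EBIT × (1,040,000 − 620,000) = 775,000 × 1,040,000 − 45,000 × 620,000 = 778,100,000,000, so EBIT = 778,100,000,000 ÷ 420,000 = 1,852,619.05.

R$1,852,619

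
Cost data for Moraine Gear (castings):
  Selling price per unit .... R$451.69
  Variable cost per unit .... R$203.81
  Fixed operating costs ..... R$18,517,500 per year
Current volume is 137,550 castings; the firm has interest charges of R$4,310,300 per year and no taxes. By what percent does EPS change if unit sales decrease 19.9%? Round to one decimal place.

At 137,550 units, contribution = 137,550 × R$247.88 = R$34,095,894.00.
Operating income = contribution − fixed costs = R$34,095,894.00 − R$18,517,500 = R$15,578,394.00.
Interest = R$4,310,300.00, so EBIT − I = R$11,268,094.00.
Degree of combined leverage = contribution ÷ (EBIT − I) = R$34,095,894.00 ÷ R$11,268,094.00 = 3.0259.
%ΔEPS = DCL × %ΔSales = 3.0259 × -19.9% = -60.2%.

-60.2%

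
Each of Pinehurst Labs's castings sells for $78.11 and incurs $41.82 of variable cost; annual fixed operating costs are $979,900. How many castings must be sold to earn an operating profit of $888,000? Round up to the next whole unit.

Unit CM = price − variable cost = $78.11 − $41.82 = $36.29.
Units = (FC + target) / CM = ($979,900 + $888,000) / $36.29 = 51,471.48, so 51,472 castings.

51,472 castings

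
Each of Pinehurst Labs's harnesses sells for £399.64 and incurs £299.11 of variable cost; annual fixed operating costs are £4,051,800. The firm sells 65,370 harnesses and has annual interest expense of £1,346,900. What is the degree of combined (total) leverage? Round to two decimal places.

At 65,370 units, contribution = 65,370 × £100.53 = £6,571,646.10.
Subtracting fixed costs: EBIT = £6,571,646.10 − £4,051,800 = £2,519,846.10. Interest = £1,346,900.00, so EBIT − I = £1,172,946.10.
Degree of total leverage = total CM / (EBIT − interest) = £6,571,646.10 / £1,172,946.10 = 5.6027.

5.60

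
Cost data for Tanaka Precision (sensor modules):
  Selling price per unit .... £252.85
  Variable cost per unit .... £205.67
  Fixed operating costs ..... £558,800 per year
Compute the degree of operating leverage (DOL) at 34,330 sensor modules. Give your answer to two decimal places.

At 34,330 units, contribution = 34,330 × £47.18 = £1,619,689.40.
EBIT = £1,619,689.40 − £558,800 = £1,060,889.40.
DOL = contribution ÷ EBIT = £1,619,689.40 ÷ £1,060,889.40 = 1.5267.

1.53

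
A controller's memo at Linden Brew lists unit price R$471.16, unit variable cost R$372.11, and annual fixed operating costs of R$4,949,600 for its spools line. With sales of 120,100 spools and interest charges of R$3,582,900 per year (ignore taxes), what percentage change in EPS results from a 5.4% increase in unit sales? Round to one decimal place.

+19.1%

At 120,100 units, contribution = 120,100 × R$99.05 = R$11,895,905.00.
Subtracting fixed costs: EBIT = R$11,895,905.00 − R$4,949,600 = R$6,946,305.00.
After interest of R$3,582,900.00, pre-tax earnings = R$3,363,405.00.
Degree of combined leverage = contribution ÷ (EBIT − I) = R$11,895,905.00 ÷ R$3,363,405.00 = 3.5369.
EPS therefore changes by 3.5369 × (+5.4%) = +19.1%.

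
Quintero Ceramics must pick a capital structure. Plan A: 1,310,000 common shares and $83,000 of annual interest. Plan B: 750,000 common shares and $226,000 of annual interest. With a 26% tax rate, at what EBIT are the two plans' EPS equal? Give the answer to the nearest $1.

At indifference, (EBIT − 83,000)(1 − t)/1,310,000 = (EBIT − 226,000)(1 − t)/750,000.
Cancelling (1 − t) and cross-multiplying: 750,000·(EBIT − 83,000) = 1,310,000·(EBIT − 226,000).
EBIT × (1,310,000 − 750,000) = 226,000 × 1,310,000 − 83,000 × 750,000 = 233,810,000,000, so EBIT = 233,810,000,000 ÷ 560,000 = 417,517.86.

$417,518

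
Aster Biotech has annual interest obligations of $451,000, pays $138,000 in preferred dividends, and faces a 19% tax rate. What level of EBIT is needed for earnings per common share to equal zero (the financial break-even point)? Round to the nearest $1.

Grossing the preferred dividend up to pre-tax terms: $138,000 / (1 − 0.19) = $170,370.37.
Financial break-even EBIT = interest + D_p ÷ (1 − t) = $451,000 + $170,370.37 = $621,370.37.

$621,370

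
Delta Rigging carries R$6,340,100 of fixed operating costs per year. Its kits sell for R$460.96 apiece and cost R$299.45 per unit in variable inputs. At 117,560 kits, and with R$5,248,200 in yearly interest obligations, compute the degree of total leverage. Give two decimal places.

2.57

Contribution at this volume is 117,560 × R$161.51 = R$18,987,115.60.
Subtracting fixed costs: EBIT = R$18,987,115.60 − R$6,340,100 = R$12,647,015.60. Interest = R$5,248,200.00.
DOL = R$18,987,115.60 ÷ R$12,647,015.60 = 1.5013; DFL = R$12,647,015.60 ÷ R$7,398,815.60 = 1.7093.
Combined leverage = 1.5013 × 1.7093 = 2.5662.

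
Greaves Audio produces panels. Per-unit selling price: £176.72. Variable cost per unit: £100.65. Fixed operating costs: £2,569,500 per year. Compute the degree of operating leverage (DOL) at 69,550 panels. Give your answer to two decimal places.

1.94

Total contribution margin = 69,550 × £76.07 = £5,290,668.50.
EBIT = £5,290,668.50 − £2,569,500 = £2,721,168.50.
So DOL = total CM / EBIT = £5,290,668.50 / £2,721,168.50 = 1.9443.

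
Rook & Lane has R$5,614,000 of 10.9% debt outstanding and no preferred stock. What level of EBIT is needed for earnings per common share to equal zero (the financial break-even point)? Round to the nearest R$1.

Annual interest = 10.9% × R$5,614,000 = R$611,926.00.
With no preferred dividends, EPS = 0 when EBIT exactly covers interest, so the financial break-even EBIT is R$611,926.00.

R$611,926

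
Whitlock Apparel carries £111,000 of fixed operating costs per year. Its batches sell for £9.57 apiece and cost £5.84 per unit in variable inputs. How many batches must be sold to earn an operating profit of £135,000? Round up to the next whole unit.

65,952 batches

Unit CM = price − variable cost = £9.57 − £5.84 = £3.73.
Required volume = (fixed costs + target profit) ÷ CM = (£111,000 + £135,000) ÷ £3.73 = 65,951.74, so 65,952 batches.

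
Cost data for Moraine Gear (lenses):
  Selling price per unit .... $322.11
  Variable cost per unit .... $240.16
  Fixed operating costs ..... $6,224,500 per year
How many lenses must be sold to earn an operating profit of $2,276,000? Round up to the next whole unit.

103,728 lenses

Each unit contributes $322.11 − $240.16 = $81.95.
Units = (FC + target) / CM = ($6,224,500 + $2,276,000) / $81.95 = 103,727.88, so 103,728 lenses.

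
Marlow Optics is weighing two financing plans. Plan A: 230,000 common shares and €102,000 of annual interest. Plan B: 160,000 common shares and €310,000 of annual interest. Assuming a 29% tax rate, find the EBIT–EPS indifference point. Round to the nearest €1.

€785,429

At indifference, (EBIT − 102,000)(1 − t)/230,000 = (EBIT − 310,000)(1 − t)/160,000.
Cancelling (1 − t) and cross-multiplying: 160,000·(EBIT − 102,000) = 230,000·(EBIT − 310,000).
Solving, EBIT = (310,000·230,000 − 102,000·160,000) / (230,000 − 160,000) = 54,980,000,000 / 70,000 = 785,428.57.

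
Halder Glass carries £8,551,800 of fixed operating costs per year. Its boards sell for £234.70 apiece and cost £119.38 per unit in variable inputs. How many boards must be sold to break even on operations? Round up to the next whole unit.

74,158 boards

Contribution margin per unit = £234.70 − £119.38 = £115.32.
Units to break even: £8,551,800 ÷ £115.32 = 74,157.13, rounded up to 74,158.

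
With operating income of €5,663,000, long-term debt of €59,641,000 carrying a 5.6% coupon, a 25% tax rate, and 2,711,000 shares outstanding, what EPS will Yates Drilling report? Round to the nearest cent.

€0.64

Interest = €3,339,896.00, so EBT = €5,663,000 − €3,339,896.00 = €2,323,104.00.
After tax at 25%: net income = €2,323,104.00 × 0.75 = €1,742,328.00.
Per share: €1,742,328.00 / 2,711,000 shares = €0.64.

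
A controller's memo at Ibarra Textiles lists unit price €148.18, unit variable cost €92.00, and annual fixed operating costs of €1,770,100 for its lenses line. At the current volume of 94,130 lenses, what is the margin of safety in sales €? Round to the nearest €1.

€9,279,379

Each unit contributes €148.18 − €92.00 = €56.18. Break-even units = €1,770,100 ÷ €56.18 = 31,507.65; break-even revenue = 31,507.65 × €148.18 = €4,668,804.17.
Actual sales revenue = 94,130 × €148.18 = €13,948,183.40.
Margin of safety = €13,948,183.40 − €4,668,804.17 = €9,279,379.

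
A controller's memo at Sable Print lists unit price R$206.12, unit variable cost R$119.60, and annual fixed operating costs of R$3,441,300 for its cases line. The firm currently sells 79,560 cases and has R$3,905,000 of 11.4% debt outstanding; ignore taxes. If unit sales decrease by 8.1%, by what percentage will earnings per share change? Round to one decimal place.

At 79,560 units, contribution = 79,560 × R$86.52 = R$6,883,531.20.
Operating income = contribution − fixed costs = R$6,883,531.20 − R$3,441,300 = R$3,442,231.20.
Interest = R$445,170.00, so EBIT − I = R$2,997,061.20.
Degree of combined leverage = contribution ÷ (EBIT − I) = R$6,883,531.20 ÷ R$2,997,061.20 = 2.2968.
EPS therefore changes by 2.2968 × (-8.1%) = -18.6%.

-18.6%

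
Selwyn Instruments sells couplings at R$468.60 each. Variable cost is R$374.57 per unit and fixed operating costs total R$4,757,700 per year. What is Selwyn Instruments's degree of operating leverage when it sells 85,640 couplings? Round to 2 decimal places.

Contribution at this volume is 85,640 × R$94.03 = R$8,052,729.20.
EBIT = R$8,052,729.20 − R$4,757,700 = R$3,295,029.20.
Degree of operating leverage = R$8,052,729.20 / R$3,295,029.20 = 2.4439.

2.44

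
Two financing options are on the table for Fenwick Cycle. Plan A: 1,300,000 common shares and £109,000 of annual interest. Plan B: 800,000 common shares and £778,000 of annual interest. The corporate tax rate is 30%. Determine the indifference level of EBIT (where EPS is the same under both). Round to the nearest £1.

Set EPS_A = EPS_B: (EBIT − £109,000)(1 − 0.30) ÷ 1,300,000 = (EBIT − £778,000)(1 − 0.30) ÷ 800,000.
Cancelling (1 − t) and cross-multiplying: 800,000·(EBIT − 109,000) = 1,300,000·(EBIT − 778,000).
EBIT × (1,300,000 − 800,000) = 778,000 × 1,300,000 − 109,000 × 800,000 = 924,200,000,000, so EBIT = 924,200,000,000 ÷ 500,000 = 1,848,400.00.

£1,848,400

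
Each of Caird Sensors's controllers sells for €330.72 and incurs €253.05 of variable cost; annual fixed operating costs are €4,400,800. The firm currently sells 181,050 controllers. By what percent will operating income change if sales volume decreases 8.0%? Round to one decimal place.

-11.6%

Contribution at this volume is 181,050 × €77.67 = €14,062,153.50.
EBIT = €14,062,153.50 − €4,400,800 = €9,661,353.50.
Degree of operating leverage = €14,062,153.50 / €9,661,353.50 = 1.4555.
So EBIT moves 1.4555 × (-8.0%) = -11.6%.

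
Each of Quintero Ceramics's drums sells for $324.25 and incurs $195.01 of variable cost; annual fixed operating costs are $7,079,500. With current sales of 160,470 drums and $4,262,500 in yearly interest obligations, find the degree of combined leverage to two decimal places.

Total contribution margin = 160,470 × $129.24 = $20,739,142.80.
EBIT = $20,739,142.80 − $7,079,500 = $13,659,642.80. Interest = $4,262,500.00, so EBIT − I = $9,397,142.80.
DCL = contribution ÷ (EBIT − I) = $20,739,142.80 ÷ $9,397,142.80 = 2.2070.

2.21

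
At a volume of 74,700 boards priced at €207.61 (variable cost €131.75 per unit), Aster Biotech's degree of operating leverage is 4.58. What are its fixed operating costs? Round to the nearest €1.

€4,429,462

Contribution at this volume is 74,700 × €75.86 = €5,666,742.00.
DOL = contribution / EBIT, so EBIT = €5,666,742.00 / 4.58 = €1,237,279.91.
Fixed costs = CM − EBIT = €5,666,742.00 − €1,237,279.91 = €4,429,462.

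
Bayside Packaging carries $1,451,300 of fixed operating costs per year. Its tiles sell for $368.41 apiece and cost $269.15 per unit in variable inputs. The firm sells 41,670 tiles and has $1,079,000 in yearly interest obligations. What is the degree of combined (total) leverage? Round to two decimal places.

Contribution at this volume is 41,670 × $99.26 = $4,136,164.20.
EBIT = $4,136,164.20 − $1,451,300 = $2,684,864.20. Interest = $1,079,000.00, so EBIT − I = $1,605,864.20.
DCL = contribution ÷ (EBIT − I) = $4,136,164.20 ÷ $1,605,864.20 = 2.5757.

2.58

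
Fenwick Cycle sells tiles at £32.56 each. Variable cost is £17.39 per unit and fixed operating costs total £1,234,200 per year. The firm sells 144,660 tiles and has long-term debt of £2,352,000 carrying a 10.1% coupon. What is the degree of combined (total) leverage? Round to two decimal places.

At 144,660 units, contribution = 144,660 × £15.17 = £2,194,492.20.
Operating income = contribution − fixed costs = £2,194,492.20 − £1,234,200 = £960,292.20. Interest = £237,552.00.
DOL = £2,194,492.20 ÷ £960,292.20 = 2.2852; DFL = £960,292.20 ÷ £722,740.20 = 1.3287.
DCL = DOL × DFL = 2.2852 × 1.3287 = 3.0363.

3.04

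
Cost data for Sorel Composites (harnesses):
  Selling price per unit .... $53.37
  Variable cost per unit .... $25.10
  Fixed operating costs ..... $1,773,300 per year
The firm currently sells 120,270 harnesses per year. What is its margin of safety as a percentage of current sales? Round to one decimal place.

47.8%

Contribution margin per unit = $53.37 − $25.10 = $28.27. Break-even units = $1,773,300 ÷ $28.27 = 62,727.27; break-even revenue = 62,727.27 × $53.37 = $3,347,754.55.
Current sales = 120,270 × $53.37 = $6,418,809.90.
Margin of safety = ($6,418,809.90 − $3,347,754.55) ÷ $6,418,809.90 = 47.8%.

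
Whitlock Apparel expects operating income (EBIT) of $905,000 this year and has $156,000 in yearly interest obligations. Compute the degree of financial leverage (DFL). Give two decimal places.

Annual interest charges come to $156,000.00.
Degree of financial leverage = EBIT / (EBIT − interest) = $905,000 / $749,000.00 = 1.2083.

1.21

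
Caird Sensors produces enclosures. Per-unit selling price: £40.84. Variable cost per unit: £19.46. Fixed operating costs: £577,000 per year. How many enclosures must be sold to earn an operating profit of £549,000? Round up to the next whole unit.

Contribution margin per unit = £40.84 − £19.46 = £21.38.
Required volume = (fixed costs + target profit) ÷ CM = (£577,000 + £549,000) ÷ £21.38 = 52,666.04, so 52,667 enclosures.

52,667 enclosures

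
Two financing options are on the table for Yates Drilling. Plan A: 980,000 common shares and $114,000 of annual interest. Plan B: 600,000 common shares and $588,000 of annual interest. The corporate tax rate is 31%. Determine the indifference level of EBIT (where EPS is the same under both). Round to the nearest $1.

$1,336,421

At indifference, (EBIT − 114,000)(1 − t)/980,000 = (EBIT − 588,000)(1 − t)/600,000.
Cancelling (1 − t) and cross-multiplying: 600,000·(EBIT − 114,000) = 980,000·(EBIT − 588,000).
EBIT × (980,000 − 600,000) = 588,000 × 980,000 − 114,000 × 600,000 = 507,840,000,000, so EBIT = 507,840,000,000 ÷ 380,000 = 1,336,421.05.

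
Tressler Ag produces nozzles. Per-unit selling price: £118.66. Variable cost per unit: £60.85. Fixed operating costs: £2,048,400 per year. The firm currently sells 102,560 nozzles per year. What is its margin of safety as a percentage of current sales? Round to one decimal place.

Each unit contributes £118.66 − £60.85 = £57.81. Break-even units = £2,048,400 ÷ £57.81 = 35,433.32; break-even revenue = 35,433.32 × £118.66 = £4,204,517.28.
Current sales = 102,560 × £118.66 = £12,169,769.60.
Margin of safety = (£12,169,769.60 − £4,204,517.28) ÷ £12,169,769.60 = 65.5%.

65.5%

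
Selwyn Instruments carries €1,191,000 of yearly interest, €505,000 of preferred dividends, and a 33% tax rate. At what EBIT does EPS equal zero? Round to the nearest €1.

Grossing the preferred dividend up to pre-tax terms: €505,000 / (1 − 0.33) = €753,731.34.
Financial break-even EBIT = interest + D_p ÷ (1 − t) = €1,191,000 + €753,731.34 = €1,944,731.34.

€1,944,731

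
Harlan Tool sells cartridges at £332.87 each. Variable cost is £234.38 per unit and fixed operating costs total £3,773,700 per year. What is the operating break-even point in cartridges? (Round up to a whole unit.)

38,316 cartridges

Contribution margin per unit = £332.87 − £234.38 = £98.49.
Break-even Q = £3,773,700 / £98.49 = 38,315.57 → 38,316 cartridges.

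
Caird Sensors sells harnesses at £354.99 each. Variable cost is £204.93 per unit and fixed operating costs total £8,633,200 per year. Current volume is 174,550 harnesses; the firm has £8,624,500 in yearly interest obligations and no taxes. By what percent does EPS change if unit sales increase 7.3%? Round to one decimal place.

Total contribution margin = 174,550 × £150.06 = £26,192,973.00.
Subtracting fixed costs: EBIT = £26,192,973.00 − £8,633,200 = £17,559,773.00.
Interest = £8,624,500.00, so EBIT − I = £8,935,273.00.
DCL = total CM / (EBIT − I) = £26,192,973.00 / £8,935,273.00 = 2.9314.
%ΔEPS = DCL × %ΔSales = 2.9314 × +7.3% = +21.4%.

+21.4%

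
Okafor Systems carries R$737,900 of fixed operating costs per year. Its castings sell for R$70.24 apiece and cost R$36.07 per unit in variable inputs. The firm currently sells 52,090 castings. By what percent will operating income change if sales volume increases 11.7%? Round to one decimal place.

At 52,090 units, contribution = 52,090 × R$34.17 = R$1,779,915.30.
EBIT = R$1,779,915.30 − R$737,900 = R$1,042,015.30.
DOL = contribution ÷ EBIT = R$1,779,915.30 ÷ R$1,042,015.30 = 1.7081.
Operating income changes by 1.7081 × +11.7% = +20.0%.

+20.0%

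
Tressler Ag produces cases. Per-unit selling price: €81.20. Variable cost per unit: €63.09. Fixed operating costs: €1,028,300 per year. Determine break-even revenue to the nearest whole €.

Contribution margin per unit = €81.20 − €63.09 = €18.11, a CM ratio of €18.11 ÷ €81.20 = 0.2230.
Break-even sales = FC ÷ CM ratio = €1,028,300 × €81.20 / €18.11 = €4,610,600.

€4,610,600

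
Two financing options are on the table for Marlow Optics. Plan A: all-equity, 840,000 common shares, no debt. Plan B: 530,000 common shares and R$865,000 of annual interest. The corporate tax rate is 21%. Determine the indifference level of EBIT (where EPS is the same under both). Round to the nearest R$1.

R$2,343,871

Set EPS_A = EPS_B: (EBIT − R$0)(1 − 0.21) ÷ 840,000 = (EBIT − R$865,000)(1 − 0.21) ÷ 530,000.
The (1 − t) factor cancels: (EBIT − 0) × 530,000 = (EBIT − 865,000) × 840,000.
Solving, EBIT = (865,000·840,000 − 0·530,000) / (840,000 − 530,000) = 726,600,000,000 / 310,000 = 2,343,870.97.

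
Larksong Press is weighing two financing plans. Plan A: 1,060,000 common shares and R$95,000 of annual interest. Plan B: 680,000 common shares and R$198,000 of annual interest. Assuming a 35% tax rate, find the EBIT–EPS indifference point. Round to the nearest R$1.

Set EPS_A = EPS_B: (EBIT − R$95,000)(1 − 0.35) ÷ 1,060,000 = (EBIT − R$198,000)(1 − 0.35) ÷ 680,000.
Cancelling (1 − t) and cross-multiplying: 680,000·(EBIT − 95,000) = 1,060,000·(EBIT − 198,000).
Solving, EBIT = (198,000·1,060,000 − 95,000·680,000) / (1,060,000 − 680,000) = 145,280,000,000 / 380,000 = 382,315.79.

R$382,316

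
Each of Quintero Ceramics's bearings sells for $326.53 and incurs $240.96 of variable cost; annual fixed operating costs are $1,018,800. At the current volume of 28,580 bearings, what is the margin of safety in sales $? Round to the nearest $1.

$5,444,548

Contribution margin per unit = $326.53 − $240.96 = $85.57. Break-even units = $1,018,800 ÷ $85.57 = 11,906.04; break-even revenue = 11,906.04 × $326.53 = $3,887,679.84.
Actual sales revenue = 28,580 × $326.53 = $9,332,227.40.
Margin of safety = $9,332,227.40 − $3,887,679.84 = $5,444,548.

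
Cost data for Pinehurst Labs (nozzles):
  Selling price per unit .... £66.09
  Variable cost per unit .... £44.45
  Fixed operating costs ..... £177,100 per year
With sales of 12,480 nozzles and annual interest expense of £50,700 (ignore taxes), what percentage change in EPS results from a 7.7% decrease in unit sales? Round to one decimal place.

-49.2%

Total contribution margin = 12,480 × £21.64 = £270,067.20.
Operating income = contribution − fixed costs = £270,067.20 − £177,100 = £92,967.20.
After interest of £50,700.00, pre-tax earnings = £42,267.20.
Degree of combined leverage = contribution ÷ (EBIT − I) = £270,067.20 ÷ £42,267.20 = 6.3895.
EPS therefore changes by 6.3895 × (-7.7%) = -49.2%.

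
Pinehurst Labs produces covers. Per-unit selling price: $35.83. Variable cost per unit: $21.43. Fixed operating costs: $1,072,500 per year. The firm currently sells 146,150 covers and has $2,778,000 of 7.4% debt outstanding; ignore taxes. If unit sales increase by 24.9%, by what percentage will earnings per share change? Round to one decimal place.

+63.4%

Total contribution margin = 146,150 × $14.40 = $2,104,560.00.
EBIT = $2,104,560.00 − $1,072,500 = $1,032,060.00.
After interest of $205,572.00, pre-tax earnings = $826,488.00.
Degree of combined leverage = contribution ÷ (EBIT − I) = $2,104,560.00 ÷ $826,488.00 = 2.5464.
%ΔEPS = DCL × %ΔSales = 2.5464 × +24.9% = +63.4%.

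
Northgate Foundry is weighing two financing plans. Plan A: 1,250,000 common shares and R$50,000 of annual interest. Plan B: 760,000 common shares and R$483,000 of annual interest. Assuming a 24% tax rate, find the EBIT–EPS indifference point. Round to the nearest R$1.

R$1,154,592

At indifference, (EBIT − 50,000)(1 − t)/1,250,000 = (EBIT − 483,000)(1 − t)/760,000.
The (1 − t) factor cancels: (EBIT − 50,000) × 760,000 = (EBIT − 483,000) × 1,250,000.
Solving, EBIT = (483,000·1,250,000 − 50,000·760,000) / (1,250,000 − 760,000) = 565,750,000,000 / 490,000 = 1,154,591.84.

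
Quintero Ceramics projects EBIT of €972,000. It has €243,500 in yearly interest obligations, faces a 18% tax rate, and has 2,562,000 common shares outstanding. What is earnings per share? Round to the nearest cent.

Interest = €243,500.00, so EBT = €972,000 − €243,500.00 = €728,500.00.
After tax at 18%: net income = €728,500.00 × 0.82 = €597,370.00.
EPS = €597,370.00 ÷ 2,562,000 = €0.23.

€0.23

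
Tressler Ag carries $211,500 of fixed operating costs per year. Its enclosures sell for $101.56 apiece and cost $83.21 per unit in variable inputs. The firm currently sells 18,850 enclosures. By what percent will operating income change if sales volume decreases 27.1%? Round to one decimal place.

-69.7%

Contribution at this volume is 18,850 × $18.35 = $345,897.50.
Operating income = contribution − fixed costs = $345,897.50 − $211,500 = $134,397.50.
So DOL = total CM / EBIT = $345,897.50 / $134,397.50 = 2.5737.
So EBIT moves 2.5737 × (-27.1%) = -69.7%.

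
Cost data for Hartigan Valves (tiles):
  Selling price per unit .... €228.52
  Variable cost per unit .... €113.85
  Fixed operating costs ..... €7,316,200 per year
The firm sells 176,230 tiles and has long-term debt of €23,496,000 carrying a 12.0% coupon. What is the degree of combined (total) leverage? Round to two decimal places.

Total contribution margin = 176,230 × €114.67 = €20,208,294.10.
Operating income = contribution − fixed costs = €20,208,294.10 − €7,316,200 = €12,892,094.10. Interest = €2,819,520.00, so EBIT − I = €10,072,574.10.
Degree of total leverage = total CM / (EBIT − interest) = €20,208,294.10 / €10,072,574.10 = 2.0063.

2.01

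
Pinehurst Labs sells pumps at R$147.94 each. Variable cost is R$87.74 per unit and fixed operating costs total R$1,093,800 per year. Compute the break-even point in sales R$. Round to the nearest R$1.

R$2,687,986

CM per unit = R$147.94 − R$87.74 = R$60.20; CM ratio = R$60.20 / R$147.94 = 0.4069.
Break-even sales = FC ÷ CM ratio = R$1,093,800 × R$147.94 / R$60.20 = R$2,687,986.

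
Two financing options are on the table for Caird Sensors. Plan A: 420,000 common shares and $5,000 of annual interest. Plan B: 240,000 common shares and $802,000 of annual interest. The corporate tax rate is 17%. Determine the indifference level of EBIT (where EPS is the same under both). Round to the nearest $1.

$1,864,667

Set EPS_A = EPS_B: (EBIT − $5,000)(1 − 0.17) ÷ 420,000 = (EBIT − $802,000)(1 − 0.17) ÷ 240,000.
Cancelling (1 − t) and cross-multiplying: 240,000·(EBIT − 5,000) = 420,000·(EBIT − 802,000).
Solving, EBIT = (802,000·420,000 − 5,000·240,000) / (420,000 − 240,000) = 335,640,000,000 / 180,000 = 1,864,666.67.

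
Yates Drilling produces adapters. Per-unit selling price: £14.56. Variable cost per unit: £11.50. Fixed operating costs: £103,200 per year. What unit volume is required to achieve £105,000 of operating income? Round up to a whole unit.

Contribution margin per unit = £14.56 − £11.50 = £3.06.
Need Q such that Q × £3.06 − £103,200 = £105,000, i.e. Q = £208,200 / £3.06 = 68,039.22 → 68,040.

68,040 adapters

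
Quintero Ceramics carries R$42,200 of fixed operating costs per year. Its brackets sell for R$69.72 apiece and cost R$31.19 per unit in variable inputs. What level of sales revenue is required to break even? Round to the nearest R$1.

R$76,361

Contribution margin per unit = R$69.72 − R$31.19 = R$38.53, a CM ratio of R$38.53 ÷ R$69.72 = 0.5526.
Break-even sales = FC ÷ CM ratio = R$42,200 × R$69.72 / R$38.53 = R$76,361.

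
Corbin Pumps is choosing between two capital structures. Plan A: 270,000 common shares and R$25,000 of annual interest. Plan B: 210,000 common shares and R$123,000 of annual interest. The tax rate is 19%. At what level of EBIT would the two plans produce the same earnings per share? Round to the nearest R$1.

R$466,000

Set EPS_A = EPS_B: (EBIT − R$25,000)(1 − 0.19) ÷ 270,000 = (EBIT − R$123,000)(1 − 0.19) ÷ 210,000.
The (1 − t) factor cancels: (EBIT − 25,000) × 210,000 = (EBIT − 123,000) × 270,000.
EBIT × (270,000 − 210,000) = 123,000 × 270,000 − 25,000 × 210,000 = 27,960,000,000, so EBIT = 27,960,000,000 ÷ 60,000 = 466,000.00.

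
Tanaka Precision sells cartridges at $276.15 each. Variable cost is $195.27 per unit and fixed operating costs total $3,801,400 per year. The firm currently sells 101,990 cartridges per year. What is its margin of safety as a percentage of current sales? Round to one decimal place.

Each unit contributes $276.15 − $195.27 = $80.88. Break-even units = $3,801,400 ÷ $80.88 = 47,000.49; break-even revenue = 47,000.49 × $276.15 = $12,979,186.57.
Current sales = 101,990 × $276.15 = $28,164,538.50.
Margin of safety = ($28,164,538.50 − $12,979,186.57) ÷ $28,164,538.50 = 53.9%.

53.9%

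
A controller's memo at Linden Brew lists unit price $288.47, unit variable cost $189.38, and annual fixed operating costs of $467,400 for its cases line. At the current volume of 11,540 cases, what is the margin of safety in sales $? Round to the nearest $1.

$1,968,253

Each unit contributes $288.47 − $189.38 = $99.09. Break-even units = $467,400 ÷ $99.09 = 4,716.92; break-even revenue = 4,716.92 × $288.47 = $1,360,691.07.
Actual sales revenue = 11,540 × $288.47 = $3,328,943.80.
Margin of safety = $3,328,943.80 − $1,360,691.07 = $1,968,253.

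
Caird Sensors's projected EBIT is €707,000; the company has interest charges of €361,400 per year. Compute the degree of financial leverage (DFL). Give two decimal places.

2.05

Interest = €361,400.00.
Degree of financial leverage = EBIT / (EBIT − interest) = €707,000 / €345,600.00 = 2.0457.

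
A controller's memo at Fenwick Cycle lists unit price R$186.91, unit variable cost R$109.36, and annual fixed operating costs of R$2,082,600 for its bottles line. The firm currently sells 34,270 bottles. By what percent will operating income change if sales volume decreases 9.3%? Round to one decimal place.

-43.0%

Total contribution margin = 34,270 × R$77.55 = R$2,657,638.50.
EBIT = R$2,657,638.50 − R$2,082,600 = R$575,038.50.
DOL = contribution ÷ EBIT = R$2,657,638.50 ÷ R$575,038.50 = 4.6217.
%ΔEBIT = DOL × %ΔSales = 4.6217 × -9.3% = -43.0%.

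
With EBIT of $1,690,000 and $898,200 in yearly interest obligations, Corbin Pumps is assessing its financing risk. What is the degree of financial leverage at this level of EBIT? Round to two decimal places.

2.13

Annual interest charges come to $898,200.00.
Degree of financial leverage = EBIT / (EBIT − interest) = $1,690,000 / $791,800.00 = 2.1344.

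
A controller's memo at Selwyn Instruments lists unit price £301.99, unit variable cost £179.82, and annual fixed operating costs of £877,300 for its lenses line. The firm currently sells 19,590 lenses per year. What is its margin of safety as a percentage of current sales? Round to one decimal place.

Unit CM = price − variable cost = £301.99 − £179.82 = £122.17. Break-even units = £877,300 ÷ £122.17 = 7,180.98; break-even revenue = 7,180.98 × £301.99 = £2,168,583.34.
Current sales = 19,590 × £301.99 = £5,915,984.10.
Margin of safety = (£5,915,984.10 − £2,168,583.34) ÷ £5,915,984.10 = 63.3%.

63.3%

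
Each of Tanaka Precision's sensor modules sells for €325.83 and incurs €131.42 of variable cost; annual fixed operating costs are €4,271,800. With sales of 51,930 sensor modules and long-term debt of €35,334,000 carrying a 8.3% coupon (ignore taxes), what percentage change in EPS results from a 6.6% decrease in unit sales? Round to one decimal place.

At 51,930 units, contribution = 51,930 × €194.41 = €10,095,711.30.
EBIT = €10,095,711.30 − €4,271,800 = €5,823,911.30.
Interest = €2,932,722.00, so EBIT − I = €2,891,189.30.
Degree of combined leverage = contribution ÷ (EBIT − I) = €10,095,711.30 ÷ €2,891,189.30 = 3.4919.
%ΔEPS = DCL × %ΔSales = 3.4919 × -6.6% = -23.0%.

-23.0%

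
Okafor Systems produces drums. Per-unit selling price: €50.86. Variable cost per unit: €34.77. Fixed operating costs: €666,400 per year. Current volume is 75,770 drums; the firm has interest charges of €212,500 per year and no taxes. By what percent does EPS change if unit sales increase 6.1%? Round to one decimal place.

+21.9%

Total contribution margin = 75,770 × €16.09 = €1,219,139.30.
Operating income = contribution − fixed costs = €1,219,139.30 − €666,400 = €552,739.30.
Interest = €212,500.00, so EBIT − I = €340,239.30.
Degree of combined leverage = contribution ÷ (EBIT − I) = €1,219,139.30 ÷ €340,239.30 = 3.5832.
%ΔEPS = DCL × %ΔSales = 3.5832 × +6.1% = +21.9%.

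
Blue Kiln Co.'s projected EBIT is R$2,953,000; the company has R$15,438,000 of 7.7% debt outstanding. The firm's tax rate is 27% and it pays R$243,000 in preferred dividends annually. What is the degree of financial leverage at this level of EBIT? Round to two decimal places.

Annual interest charges come to R$1,188,726.00.
Pre-tax preferred-dividend burden = R$243,000 ÷ (1 − 0.27) = R$332,876.71.
DFL = EBIT ÷ [EBIT − I − D_p/(1−t)] = R$2,953,000 ÷ [R$2,953,000 − R$1,188,726.00 − R$332,876.71] = R$2,953,000 ÷ R$1,431,397.29 = 2.0630.

2.06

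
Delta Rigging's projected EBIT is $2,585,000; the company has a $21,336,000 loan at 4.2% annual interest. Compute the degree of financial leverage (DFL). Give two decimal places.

1.53

Annual interest charges come to $896,112.00.
Degree of financial leverage = EBIT / (EBIT − interest) = $2,585,000 / $1,688,888.00 = 1.5306.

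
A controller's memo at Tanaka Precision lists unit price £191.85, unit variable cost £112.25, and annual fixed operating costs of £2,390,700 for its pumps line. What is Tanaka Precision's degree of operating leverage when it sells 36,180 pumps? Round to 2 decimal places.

At 36,180 units, contribution = 36,180 × £79.60 = £2,879,928.00.
Operating income = contribution − fixed costs = £2,879,928.00 − £2,390,700 = £489,228.00.
So DOL = total CM / EBIT = £2,879,928.00 / £489,228.00 = 5.8867.

5.89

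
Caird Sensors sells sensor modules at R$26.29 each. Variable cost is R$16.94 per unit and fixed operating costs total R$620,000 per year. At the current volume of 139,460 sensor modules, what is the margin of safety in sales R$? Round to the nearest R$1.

Unit CM = price − variable cost = R$26.29 − R$16.94 = R$9.35. Break-even units = R$620,000 ÷ R$9.35 = 66,310.16; break-even revenue = 66,310.16 × R$26.29 = R$1,743,294.12.
Actual sales revenue = 139,460 × R$26.29 = R$3,666,403.40.
Margin of safety = R$3,666,403.40 − R$1,743,294.12 = R$1,923,109.

R$1,923,109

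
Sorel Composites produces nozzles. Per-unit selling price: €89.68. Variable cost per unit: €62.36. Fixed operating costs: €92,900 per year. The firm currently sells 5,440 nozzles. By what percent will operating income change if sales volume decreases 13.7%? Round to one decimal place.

-36.5%

Total contribution margin = 5,440 × €27.32 = €148,620.80.
Subtracting fixed costs: EBIT = €148,620.80 − €92,900 = €55,720.80.
So DOL = total CM / EBIT = €148,620.80 / €55,720.80 = 2.6672.
So EBIT moves 2.6672 × (-13.7%) = -36.5%.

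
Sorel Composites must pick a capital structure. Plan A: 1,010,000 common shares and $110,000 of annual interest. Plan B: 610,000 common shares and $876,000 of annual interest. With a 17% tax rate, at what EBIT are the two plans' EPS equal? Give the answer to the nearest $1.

$2,044,150

At indifference, (EBIT − 110,000)(1 − t)/1,010,000 = (EBIT − 876,000)(1 − t)/610,000.
Cancelling (1 − t) and cross-multiplying: 610,000·(EBIT − 110,000) = 1,010,000·(EBIT − 876,000).
Solving, EBIT = (876,000·1,010,000 − 110,000·610,000) / (1,010,000 − 610,000) = 817,660,000,000 / 400,000 = 2,044,150.00.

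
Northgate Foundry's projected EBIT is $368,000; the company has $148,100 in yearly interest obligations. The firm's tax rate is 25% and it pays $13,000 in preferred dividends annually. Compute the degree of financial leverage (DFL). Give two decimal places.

Interest = $148,100.00.
Pre-tax preferred-dividend burden = $13,000 ÷ (1 − 0.25) = $17,333.33.
DFL = EBIT ÷ [EBIT − I − D_p/(1−t)] = $368,000 ÷ [$368,000 − $148,100.00 − $17,333.33] = $368,000 ÷ $202,566.67 = 1.8167.

1.82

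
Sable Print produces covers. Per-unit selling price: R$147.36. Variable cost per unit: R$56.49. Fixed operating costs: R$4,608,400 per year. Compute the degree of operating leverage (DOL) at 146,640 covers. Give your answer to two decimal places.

1.53

Contribution at this volume is 146,640 × R$90.87 = R$13,325,176.80.
Operating income = contribution − fixed costs = R$13,325,176.80 − R$4,608,400 = R$8,716,776.80.
Degree of operating leverage = R$13,325,176.80 / R$8,716,776.80 = 1.5287.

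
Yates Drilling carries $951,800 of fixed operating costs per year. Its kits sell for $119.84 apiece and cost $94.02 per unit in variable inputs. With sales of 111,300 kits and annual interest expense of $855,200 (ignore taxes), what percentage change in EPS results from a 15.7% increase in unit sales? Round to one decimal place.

Contribution at this volume is 111,300 × $25.82 = $2,873,766.00.
Subtracting fixed costs: EBIT = $2,873,766.00 − $951,800 = $1,921,966.00.
After interest of $855,200.00, pre-tax earnings = $1,066,766.00.
DCL = total CM / (EBIT − I) = $2,873,766.00 / $1,066,766.00 = 2.6939.
EPS therefore changes by 2.6939 × (+15.7%) = +42.3%.

+42.3%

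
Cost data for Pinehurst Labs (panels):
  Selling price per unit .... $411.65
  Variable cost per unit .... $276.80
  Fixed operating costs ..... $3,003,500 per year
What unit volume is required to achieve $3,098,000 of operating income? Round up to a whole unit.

45,247 panels

Unit CM = price − variable cost = $411.65 − $276.80 = $134.85.
Required volume = (fixed costs + target profit) ÷ CM = ($3,003,500 + $3,098,000) ÷ $134.85 = 45,246.57, so 45,247 panels.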